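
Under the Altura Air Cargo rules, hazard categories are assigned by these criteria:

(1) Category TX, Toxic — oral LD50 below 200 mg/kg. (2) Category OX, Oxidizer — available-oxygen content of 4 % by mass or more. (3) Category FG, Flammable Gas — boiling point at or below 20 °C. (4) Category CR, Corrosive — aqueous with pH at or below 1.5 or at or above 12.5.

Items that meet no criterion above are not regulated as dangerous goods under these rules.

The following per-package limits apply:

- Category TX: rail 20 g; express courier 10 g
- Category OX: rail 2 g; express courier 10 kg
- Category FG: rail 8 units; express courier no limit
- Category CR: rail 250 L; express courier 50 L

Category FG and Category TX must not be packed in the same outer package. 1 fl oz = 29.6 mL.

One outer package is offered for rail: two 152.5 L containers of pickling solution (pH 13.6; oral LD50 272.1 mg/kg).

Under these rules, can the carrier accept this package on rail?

With pH 13.6 (≥ 12.5), the pickling solution falls in Category CR.
Category CR quantity: two 152.5 L containers = 305 L.
That exceeds the Category CR rail limit of 250 L.

No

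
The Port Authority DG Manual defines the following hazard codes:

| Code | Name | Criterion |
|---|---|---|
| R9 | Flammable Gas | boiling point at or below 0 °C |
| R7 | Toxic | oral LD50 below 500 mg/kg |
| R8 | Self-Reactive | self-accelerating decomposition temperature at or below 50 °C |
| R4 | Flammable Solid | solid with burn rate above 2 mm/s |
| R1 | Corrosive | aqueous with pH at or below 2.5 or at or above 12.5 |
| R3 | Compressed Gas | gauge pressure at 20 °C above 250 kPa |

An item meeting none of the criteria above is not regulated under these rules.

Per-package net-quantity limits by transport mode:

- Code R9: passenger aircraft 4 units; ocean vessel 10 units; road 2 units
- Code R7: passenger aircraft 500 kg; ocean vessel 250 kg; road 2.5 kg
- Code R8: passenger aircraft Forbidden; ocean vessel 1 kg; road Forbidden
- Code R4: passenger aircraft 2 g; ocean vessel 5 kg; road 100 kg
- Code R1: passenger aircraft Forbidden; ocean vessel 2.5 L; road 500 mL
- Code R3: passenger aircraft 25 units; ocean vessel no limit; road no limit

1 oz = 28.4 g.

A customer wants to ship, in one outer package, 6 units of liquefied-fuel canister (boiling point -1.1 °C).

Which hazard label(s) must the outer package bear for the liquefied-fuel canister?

Liquefied-fuel canister: boiling point -1.1 °C ≤ 0 °C → Code R9 (Flammable Gas).
Only the Code R9 label is required.

Code R9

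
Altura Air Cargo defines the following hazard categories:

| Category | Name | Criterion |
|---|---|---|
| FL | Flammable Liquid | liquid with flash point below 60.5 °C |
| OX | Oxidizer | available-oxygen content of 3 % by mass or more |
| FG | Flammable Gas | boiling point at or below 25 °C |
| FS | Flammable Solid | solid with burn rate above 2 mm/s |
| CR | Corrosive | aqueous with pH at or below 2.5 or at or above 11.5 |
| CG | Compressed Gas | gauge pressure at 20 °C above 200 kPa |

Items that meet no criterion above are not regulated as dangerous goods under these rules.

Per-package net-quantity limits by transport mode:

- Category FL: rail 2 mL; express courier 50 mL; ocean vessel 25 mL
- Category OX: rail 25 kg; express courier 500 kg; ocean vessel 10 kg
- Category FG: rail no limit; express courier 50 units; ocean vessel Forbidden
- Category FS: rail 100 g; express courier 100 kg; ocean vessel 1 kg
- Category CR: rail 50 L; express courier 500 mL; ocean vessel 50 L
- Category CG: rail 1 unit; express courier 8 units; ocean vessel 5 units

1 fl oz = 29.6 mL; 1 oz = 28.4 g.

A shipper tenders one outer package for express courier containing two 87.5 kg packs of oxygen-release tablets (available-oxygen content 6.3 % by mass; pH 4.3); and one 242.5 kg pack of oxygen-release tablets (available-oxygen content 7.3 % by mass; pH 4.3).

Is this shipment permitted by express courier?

With available-oxygen content 6.3 % by mass (≥ 3 % by mass), the oxygen-release tablets fall in Category OX.
The oxygen-release tablets have available-oxygen content 7.3 % by mass, which is ≥ 3 % by mass, so they are Category OX (Oxidizer).
Total Category OX: (two 87.5 kg packs = 175 kg) + 242.5 kg = 417.5 kg.
417.5 kg is within the express courier limit of 500 kg for Category OX.

Yes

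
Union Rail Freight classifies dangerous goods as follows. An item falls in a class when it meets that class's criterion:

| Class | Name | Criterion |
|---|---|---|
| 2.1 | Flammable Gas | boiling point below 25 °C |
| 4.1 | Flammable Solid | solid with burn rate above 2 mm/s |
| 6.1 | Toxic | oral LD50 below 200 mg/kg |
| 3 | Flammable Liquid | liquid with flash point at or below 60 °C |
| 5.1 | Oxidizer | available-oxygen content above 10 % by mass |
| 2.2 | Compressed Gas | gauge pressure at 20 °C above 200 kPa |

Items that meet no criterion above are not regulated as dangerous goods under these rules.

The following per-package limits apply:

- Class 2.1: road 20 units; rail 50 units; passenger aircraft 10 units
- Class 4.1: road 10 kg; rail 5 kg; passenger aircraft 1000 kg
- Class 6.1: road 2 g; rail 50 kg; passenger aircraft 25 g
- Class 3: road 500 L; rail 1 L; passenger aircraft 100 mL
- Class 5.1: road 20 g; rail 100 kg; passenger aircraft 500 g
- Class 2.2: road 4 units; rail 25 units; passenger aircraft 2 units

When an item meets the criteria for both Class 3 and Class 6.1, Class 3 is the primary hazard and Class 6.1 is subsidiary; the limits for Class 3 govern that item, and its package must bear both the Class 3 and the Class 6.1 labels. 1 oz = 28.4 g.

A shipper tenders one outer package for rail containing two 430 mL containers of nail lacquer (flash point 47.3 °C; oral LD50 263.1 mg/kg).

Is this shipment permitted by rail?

With flash point 47.3 °C (≤ 60 °C), the nail lacquer falls in Class 3.
Class 3 quantity: two 430 mL containers = 860 mL.
That is within the Class 3 rail limit of 1 L.

Yes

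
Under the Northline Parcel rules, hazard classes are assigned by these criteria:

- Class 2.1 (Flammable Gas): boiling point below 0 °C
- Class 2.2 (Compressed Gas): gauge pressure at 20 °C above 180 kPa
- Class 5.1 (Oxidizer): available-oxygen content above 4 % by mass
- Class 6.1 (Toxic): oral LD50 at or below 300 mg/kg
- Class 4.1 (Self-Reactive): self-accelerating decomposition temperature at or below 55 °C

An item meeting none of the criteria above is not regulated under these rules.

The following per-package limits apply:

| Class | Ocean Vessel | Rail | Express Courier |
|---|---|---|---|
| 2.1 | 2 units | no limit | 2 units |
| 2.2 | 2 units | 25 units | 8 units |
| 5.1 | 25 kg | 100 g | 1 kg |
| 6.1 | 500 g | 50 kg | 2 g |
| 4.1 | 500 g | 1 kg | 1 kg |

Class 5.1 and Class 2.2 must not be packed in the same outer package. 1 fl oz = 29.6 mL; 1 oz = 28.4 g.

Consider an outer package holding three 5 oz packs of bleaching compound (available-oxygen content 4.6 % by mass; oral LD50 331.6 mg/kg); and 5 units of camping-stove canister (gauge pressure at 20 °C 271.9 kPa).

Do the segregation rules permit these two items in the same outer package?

No

Available-oxygen content 4.6 % by mass meets the Class 5.1 criterion (Oxidizer), so the bleaching compound is Class 5.1.
Camping-stove canister: gauge pressure at 20 °C 271.9 kPa > 180 kPa → Class 2.2 (Compressed Gas).
Class 5.1 and Class 2.2 may not share an outer package.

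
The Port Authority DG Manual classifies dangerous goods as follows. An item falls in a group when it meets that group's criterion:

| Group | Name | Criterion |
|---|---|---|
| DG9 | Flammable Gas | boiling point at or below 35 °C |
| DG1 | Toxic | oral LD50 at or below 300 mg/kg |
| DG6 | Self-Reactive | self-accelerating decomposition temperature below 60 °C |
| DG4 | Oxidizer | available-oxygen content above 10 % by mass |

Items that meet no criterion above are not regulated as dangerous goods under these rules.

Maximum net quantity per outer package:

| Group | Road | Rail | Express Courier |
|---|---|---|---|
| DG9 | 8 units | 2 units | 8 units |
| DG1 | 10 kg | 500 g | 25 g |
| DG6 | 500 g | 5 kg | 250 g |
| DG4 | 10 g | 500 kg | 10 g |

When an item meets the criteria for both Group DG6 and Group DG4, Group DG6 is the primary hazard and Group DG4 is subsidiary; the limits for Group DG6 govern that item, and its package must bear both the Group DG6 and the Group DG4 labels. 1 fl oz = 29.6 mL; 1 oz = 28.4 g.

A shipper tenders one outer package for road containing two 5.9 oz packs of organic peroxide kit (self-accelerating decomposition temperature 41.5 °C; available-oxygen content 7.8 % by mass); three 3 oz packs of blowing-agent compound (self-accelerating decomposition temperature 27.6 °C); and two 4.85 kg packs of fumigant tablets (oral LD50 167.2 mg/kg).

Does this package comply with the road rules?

No

The organic peroxide kit has self-accelerating decomposition temperature 41.5 °C, which is < 60 °C, so it is Group DG6 (Self-Reactive).
Blowing-agent compound: self-accelerating decomposition temperature 27.6 °C < 60 °C → Group DG6 (Self-Reactive).
Oral LD50 167.2 mg/kg meets the Group DG1 criterion (Toxic), so the fumigant tablets are Group DG1.
Total Group DG6: (two 5.9 oz packs = 335.12 g) + (three 3 oz packs = 255.6 g) = 590.72 g.
590.72 g > 500 g (road limit, Group DG6) — over the limit.
Group DG1 quantity: two 4.85 kg packs = 9.7 kg.
That is within the Group DG1 road limit of 10 kg.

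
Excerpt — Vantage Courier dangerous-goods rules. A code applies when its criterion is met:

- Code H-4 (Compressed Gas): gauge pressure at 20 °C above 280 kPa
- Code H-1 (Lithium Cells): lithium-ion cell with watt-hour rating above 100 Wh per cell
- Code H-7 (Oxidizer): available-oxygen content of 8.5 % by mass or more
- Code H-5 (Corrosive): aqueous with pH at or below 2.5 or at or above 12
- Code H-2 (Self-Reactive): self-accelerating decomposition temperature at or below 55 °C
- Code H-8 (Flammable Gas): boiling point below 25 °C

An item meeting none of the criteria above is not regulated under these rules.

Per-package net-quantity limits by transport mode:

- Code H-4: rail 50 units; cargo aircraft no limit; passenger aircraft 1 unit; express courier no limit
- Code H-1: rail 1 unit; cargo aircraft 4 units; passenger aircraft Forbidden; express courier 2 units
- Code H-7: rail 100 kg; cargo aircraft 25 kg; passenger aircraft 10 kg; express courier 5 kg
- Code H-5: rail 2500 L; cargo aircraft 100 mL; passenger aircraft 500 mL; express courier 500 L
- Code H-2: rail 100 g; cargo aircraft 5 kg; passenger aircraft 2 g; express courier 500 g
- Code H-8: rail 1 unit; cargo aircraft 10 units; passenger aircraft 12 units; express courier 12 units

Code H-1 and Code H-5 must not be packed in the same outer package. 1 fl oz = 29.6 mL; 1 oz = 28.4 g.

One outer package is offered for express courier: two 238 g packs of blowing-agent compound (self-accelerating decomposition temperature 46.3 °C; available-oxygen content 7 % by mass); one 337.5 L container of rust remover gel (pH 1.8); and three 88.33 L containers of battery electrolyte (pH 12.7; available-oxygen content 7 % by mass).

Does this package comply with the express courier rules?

The blowing-agent compound has self-accelerating decomposition temperature 46.3 °C, which is ≤ 55 °C, so it is Code H-2 (Self-Reactive).
The rust remover gel has pH 1.8, which is ≤ 2.5, so it is Code H-5 (Corrosive).
pH 12.7 meets the Code H-5 criterion (Corrosive), so the battery electrolyte is Code H-5.
Total Code H-5: 337.5 L + (three 88.33 L containers = 264.99 L) = 602.49 L.
602.49 L exceeds the express courier limit of 500 L for Code H-5.
Code H-2 quantity: two 238 g packs = 476 g.
476 g is within the express courier limit of 500 g for Code H-2.
The segregation rule (Code H-1 with Code H-5) does not apply to Code H-5 with Code H-2.

No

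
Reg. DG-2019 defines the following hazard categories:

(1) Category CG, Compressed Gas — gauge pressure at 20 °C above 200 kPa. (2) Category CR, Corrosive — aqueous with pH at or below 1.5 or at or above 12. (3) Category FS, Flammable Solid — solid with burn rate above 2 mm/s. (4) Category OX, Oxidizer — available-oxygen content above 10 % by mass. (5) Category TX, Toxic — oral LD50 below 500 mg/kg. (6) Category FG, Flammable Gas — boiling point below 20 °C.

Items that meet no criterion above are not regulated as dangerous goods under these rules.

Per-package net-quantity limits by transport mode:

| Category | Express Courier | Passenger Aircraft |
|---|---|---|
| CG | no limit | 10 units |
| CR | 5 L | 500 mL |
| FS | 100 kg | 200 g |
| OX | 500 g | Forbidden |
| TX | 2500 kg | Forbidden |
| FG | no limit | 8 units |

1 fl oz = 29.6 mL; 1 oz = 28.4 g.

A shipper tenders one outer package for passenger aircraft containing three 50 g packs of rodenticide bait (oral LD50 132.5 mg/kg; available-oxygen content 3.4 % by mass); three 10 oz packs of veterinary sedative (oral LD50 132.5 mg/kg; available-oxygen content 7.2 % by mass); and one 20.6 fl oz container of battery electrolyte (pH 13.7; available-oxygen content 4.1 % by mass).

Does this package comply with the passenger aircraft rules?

With oral LD50 132.5 mg/kg (< 500 mg/kg), the rodenticide bait falls in Category TX.
Oral LD50 132.5 mg/kg meets the Category TX criterion (Toxic), so the veterinary sedative is Category TX.
With pH 13.7 (≥ 12), the battery electrolyte falls in Category CR.
Total Category TX: (three 50 g packs = 150 g) + (three 10 oz packs = 852 g) = 1.002 kg.
Category TX is Forbidden by passenger aircraft.
Category CR quantity: one 20.6 fl oz container = 609.76 mL.
609.76 mL exceeds the passenger aircraft limit of 500 mL for Category CR.

No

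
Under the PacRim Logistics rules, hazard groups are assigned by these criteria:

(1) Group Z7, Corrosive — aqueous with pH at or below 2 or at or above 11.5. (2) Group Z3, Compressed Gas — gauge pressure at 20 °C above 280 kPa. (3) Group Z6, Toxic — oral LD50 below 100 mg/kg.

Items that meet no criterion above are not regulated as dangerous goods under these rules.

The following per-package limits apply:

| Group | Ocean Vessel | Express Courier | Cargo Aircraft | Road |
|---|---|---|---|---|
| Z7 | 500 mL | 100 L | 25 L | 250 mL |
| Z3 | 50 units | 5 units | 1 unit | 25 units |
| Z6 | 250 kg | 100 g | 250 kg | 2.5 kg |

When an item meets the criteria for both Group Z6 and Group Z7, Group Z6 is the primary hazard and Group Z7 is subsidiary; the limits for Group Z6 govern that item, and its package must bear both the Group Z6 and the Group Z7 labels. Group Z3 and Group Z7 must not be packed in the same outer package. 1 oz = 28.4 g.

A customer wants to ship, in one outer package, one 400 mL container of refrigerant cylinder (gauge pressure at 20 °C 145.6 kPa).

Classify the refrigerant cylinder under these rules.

Not regulated

gauge pressure at 20 °C 145.6 kPa is not above 280 kPa, so Group Z3 does not apply.
No criterion is met, so the item is not regulated.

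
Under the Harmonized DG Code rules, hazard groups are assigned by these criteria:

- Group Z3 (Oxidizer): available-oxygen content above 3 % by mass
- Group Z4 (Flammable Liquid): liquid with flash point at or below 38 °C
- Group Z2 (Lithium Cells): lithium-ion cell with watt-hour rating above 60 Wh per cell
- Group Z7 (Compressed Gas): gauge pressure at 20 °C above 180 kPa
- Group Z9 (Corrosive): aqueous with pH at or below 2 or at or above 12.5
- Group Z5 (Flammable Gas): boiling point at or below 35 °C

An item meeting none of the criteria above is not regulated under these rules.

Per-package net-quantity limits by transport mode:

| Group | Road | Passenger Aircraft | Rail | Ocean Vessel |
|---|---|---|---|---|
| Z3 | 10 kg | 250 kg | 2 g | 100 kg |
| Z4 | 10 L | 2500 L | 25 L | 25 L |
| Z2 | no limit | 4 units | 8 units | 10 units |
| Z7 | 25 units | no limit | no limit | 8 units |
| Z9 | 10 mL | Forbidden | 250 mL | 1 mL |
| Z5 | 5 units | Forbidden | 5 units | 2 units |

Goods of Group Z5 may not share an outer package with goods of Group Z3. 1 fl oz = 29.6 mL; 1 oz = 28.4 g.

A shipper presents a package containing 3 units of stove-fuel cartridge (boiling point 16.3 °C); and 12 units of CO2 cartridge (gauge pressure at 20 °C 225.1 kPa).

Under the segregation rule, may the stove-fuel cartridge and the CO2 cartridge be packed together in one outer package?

Yes

Stove-fuel cartridge: boiling point 16.3 °C ≤ 35 °C → Group Z5 (Flammable Gas).
CO2 cartridge: gauge pressure at 20 °C 225.1 kPa > 180 kPa → Group Z7 (Compressed Gas).
No segregation rule bars Group Z5 with Group Z7.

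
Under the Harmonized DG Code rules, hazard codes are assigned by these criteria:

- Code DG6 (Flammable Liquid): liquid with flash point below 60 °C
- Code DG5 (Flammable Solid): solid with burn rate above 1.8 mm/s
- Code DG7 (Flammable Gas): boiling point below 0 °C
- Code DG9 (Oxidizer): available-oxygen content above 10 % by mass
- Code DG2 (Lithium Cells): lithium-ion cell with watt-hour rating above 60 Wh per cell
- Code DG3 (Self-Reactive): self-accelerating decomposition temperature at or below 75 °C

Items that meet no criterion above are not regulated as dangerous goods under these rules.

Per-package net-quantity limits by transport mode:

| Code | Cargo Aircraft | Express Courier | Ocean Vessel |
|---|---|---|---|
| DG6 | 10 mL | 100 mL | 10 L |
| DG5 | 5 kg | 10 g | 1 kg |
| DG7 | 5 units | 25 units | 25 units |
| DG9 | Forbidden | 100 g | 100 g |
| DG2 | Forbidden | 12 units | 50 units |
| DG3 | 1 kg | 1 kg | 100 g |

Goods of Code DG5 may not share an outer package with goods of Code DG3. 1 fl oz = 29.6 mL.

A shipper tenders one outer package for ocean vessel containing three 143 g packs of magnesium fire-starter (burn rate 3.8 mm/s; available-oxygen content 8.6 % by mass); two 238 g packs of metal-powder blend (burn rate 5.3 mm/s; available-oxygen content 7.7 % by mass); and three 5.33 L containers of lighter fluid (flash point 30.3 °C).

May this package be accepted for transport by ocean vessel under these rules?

No

Magnesium fire-starter: burn rate 3.8 mm/s > 1.8 mm/s → Code DG5 (Flammable Solid).
The metal-powder blend has burn rate 5.3 mm/s, which is > 1.8 mm/s, so it is Code DG5 (Flammable Solid).
Lighter fluid: flash point 30.3 °C < 60 °C → Code DG6 (Flammable Liquid).
Total Code DG5: (three 143 g packs = 429 g) + (two 238 g packs = 476 g) = 905 g.
905 g is within the ocean vessel limit of 1 kg for Code DG5.
Code DG6 quantity: three 5.33 L containers = 15.99 L.
15.99 L > 10 L (ocean vessel limit, Code DG6) — over the limit.
The segregation rule (Code DG5 with Code DG3) does not apply to Code DG5 with Code DG6.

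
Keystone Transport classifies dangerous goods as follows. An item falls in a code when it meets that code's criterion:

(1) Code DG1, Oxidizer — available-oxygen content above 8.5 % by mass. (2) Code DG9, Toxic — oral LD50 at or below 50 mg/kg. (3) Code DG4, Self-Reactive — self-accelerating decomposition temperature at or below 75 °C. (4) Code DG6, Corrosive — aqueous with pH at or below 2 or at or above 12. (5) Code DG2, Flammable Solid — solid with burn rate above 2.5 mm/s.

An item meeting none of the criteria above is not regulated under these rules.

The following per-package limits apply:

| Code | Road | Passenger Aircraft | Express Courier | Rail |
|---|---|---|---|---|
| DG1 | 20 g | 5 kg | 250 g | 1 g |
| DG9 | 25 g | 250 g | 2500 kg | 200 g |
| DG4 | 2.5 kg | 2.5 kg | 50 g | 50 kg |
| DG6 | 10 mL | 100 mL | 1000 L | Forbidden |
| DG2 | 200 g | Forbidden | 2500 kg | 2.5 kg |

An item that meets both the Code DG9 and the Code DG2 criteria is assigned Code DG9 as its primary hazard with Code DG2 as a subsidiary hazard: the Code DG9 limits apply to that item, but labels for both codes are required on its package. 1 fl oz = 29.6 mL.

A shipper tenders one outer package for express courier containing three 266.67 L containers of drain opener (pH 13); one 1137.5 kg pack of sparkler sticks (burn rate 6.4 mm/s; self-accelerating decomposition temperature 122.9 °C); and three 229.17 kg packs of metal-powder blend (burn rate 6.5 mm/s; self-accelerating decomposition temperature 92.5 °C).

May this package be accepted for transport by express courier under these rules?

Drain opener: pH 13 ≥ 12 → Code DG6 (Corrosive).
Sparkler sticks: burn rate 6.4 mm/s > 2.5 mm/s → Code DG2 (Flammable Solid).
Burn rate 6.5 mm/s meets the Code DG2 criterion (Flammable Solid), so the metal-powder blend is Code DG2.
Total Code DG2: 1137.5 kg + (three 229.17 kg packs = 687.51 kg) = 1825.01 kg.
That is within the Code DG2 express courier limit of 2500 kg.
Code DG6 quantity: three 266.67 L containers = 800.01 L.
800.01 L ≤ 1000 L (express courier limit, Code DG6) — within limit.
Every hazard code is within its express courier limit and no segregation rule is violated.

Yes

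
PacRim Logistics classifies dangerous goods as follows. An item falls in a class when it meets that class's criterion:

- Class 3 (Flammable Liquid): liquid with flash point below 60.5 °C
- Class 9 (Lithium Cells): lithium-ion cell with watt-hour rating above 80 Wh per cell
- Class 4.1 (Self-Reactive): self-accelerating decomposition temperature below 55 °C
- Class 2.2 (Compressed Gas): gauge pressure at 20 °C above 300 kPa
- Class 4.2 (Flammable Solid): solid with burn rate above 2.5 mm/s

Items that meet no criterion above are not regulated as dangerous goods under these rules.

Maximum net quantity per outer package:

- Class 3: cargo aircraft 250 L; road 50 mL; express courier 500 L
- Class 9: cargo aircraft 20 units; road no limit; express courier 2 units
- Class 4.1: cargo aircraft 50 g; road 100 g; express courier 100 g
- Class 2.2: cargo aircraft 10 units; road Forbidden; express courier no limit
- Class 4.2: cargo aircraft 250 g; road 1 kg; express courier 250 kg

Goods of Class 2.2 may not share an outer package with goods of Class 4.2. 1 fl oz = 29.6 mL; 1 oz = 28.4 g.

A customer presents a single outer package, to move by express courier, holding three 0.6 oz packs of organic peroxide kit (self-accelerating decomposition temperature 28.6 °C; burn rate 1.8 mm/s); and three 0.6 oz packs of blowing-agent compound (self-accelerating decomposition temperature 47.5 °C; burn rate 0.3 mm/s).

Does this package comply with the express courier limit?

With self-accelerating decomposition temperature 28.6 °C (< 55 °C), the organic peroxide kit falls in Class 4.1.
The blowing-agent compound has self-accelerating decomposition temperature 47.5 °C, which is < 55 °C, so it is Class 4.1 (Self-Reactive).
Total Class 4.1: (three 0.6 oz packs = 51.12 g) + (three 0.6 oz packs = 51.12 g) = 102.24 g.
102.24 g > 100 g (express courier limit, Class 4.1) — over the limit.

No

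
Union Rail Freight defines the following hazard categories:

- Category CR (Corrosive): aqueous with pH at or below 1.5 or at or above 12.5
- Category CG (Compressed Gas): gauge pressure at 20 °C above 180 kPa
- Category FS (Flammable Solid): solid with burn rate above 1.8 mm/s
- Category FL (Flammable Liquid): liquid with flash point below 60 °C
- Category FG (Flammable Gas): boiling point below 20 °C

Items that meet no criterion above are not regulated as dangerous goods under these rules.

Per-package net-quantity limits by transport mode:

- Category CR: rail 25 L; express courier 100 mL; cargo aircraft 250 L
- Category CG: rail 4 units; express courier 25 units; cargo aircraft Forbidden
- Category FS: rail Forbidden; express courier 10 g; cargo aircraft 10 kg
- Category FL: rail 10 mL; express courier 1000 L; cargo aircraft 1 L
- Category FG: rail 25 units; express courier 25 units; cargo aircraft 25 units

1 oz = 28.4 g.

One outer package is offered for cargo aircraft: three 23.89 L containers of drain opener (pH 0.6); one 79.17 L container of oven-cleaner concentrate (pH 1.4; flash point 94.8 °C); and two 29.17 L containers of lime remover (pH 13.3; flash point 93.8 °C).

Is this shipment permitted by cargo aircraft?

Yes

With pH 0.6 (≤ 1.5), the drain opener falls in Category CR.
Oven-cleaner concentrate: pH 1.4 ≤ 1.5 → Category CR (Corrosive).
Lime remover: pH 13.3 ≥ 12.5 → Category CR (Corrosive).
Category CR net quantity: (three 23.89 L containers = 71.67 L) + 79.17 L + (two 29.17 L containers = 58.34 L) = 209.18 L.
209.18 L is within the cargo aircraft limit of 250 L for Category CR.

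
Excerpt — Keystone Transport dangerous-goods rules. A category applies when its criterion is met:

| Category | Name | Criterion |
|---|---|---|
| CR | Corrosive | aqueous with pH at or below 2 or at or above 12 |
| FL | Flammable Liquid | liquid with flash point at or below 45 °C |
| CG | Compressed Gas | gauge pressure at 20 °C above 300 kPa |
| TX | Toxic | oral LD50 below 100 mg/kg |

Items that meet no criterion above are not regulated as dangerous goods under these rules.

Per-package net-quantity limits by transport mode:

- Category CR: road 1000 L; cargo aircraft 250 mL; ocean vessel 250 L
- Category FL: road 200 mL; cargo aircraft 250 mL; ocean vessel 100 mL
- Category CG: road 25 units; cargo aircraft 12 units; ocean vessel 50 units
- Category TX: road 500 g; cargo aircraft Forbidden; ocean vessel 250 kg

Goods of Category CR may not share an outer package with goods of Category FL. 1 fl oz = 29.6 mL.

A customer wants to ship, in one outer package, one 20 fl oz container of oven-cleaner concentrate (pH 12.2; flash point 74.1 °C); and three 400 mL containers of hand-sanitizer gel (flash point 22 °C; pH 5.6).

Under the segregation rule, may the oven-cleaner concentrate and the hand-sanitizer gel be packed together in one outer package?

pH 12.2 meets the Category CR criterion (Corrosive), so the oven-cleaner concentrate is Category CR.
The hand-sanitizer gel has flash point 22 °C, which is ≤ 45 °C, so it is Category FL (Flammable Liquid).
Category CR and Category FL may not share an outer package.

No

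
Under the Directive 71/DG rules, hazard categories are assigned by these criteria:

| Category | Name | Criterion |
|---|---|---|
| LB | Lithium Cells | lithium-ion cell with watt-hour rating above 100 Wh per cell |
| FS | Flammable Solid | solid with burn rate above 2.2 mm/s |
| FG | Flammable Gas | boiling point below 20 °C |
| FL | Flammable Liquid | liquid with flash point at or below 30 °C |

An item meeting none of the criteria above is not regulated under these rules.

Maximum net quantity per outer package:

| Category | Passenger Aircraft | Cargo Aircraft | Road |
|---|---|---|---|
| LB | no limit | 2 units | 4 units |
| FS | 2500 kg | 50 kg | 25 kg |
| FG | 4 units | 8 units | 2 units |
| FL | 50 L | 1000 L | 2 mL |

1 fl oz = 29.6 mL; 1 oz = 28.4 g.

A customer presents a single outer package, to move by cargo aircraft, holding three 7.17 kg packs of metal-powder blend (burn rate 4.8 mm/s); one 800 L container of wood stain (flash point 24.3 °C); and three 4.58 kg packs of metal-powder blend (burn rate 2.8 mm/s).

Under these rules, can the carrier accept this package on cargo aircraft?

The metal-powder blend has burn rate 4.8 mm/s, which is > 2.2 mm/s, so it is Category FS (Flammable Solid).
The wood stain has flash point 24.3 °C, which is ≤ 30 °C, so it is Category FL (Flammable Liquid).
With burn rate 2.8 mm/s (> 2.2 mm/s), the metal-powder blend falls in Category FS.
Category FS net quantity: (three 7.17 kg packs = 21.51 kg) + (three 4.58 kg packs = 13.74 kg) = 35.25 kg.
35.25 kg ≤ 50 kg (cargo aircraft limit, Category FS) — within limit.
Category FL quantity: 800 L.
800 L ≤ 1000 L (cargo aircraft limit, Category FL) — within limit.
Every hazard category is within its cargo aircraft limit and no segregation rule is violated.

Yes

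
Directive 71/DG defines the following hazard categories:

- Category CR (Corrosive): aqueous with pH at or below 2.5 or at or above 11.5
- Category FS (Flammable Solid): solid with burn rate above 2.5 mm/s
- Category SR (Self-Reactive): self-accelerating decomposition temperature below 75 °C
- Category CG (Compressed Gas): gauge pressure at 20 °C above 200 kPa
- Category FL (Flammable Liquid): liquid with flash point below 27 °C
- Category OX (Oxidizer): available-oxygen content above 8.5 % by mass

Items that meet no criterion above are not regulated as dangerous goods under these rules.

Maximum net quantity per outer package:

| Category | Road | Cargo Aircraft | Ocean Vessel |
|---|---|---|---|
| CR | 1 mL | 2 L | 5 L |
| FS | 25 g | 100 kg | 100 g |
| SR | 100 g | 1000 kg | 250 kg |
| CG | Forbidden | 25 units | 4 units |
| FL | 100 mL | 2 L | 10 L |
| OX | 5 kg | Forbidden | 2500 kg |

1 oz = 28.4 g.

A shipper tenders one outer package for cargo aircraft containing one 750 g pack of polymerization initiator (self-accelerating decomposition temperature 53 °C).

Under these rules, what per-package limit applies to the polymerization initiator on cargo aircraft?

1000 kg

The polymerization initiator has self-accelerating decomposition temperature 53 °C, which is < 75 °C, so it is Category SR (Self-Reactive).
The cargo aircraft limit for Category SR is 1000 kg.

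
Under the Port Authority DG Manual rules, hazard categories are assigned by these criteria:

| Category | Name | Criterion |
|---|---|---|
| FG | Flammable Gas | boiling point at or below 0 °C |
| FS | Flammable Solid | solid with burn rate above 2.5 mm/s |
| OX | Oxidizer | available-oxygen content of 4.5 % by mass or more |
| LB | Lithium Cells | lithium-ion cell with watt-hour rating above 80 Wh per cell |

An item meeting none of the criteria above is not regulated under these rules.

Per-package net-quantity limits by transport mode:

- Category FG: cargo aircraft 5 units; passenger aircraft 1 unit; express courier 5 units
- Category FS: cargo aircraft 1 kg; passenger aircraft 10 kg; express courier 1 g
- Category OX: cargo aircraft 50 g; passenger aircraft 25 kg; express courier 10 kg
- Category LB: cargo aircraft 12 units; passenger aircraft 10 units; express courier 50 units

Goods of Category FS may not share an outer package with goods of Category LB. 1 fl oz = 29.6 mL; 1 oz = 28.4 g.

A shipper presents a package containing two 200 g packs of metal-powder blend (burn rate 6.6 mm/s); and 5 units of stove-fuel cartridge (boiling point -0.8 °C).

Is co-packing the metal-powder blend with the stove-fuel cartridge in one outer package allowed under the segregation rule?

Burn rate 6.6 mm/s meets the Category FS criterion (Flammable Solid), so the metal-powder blend is Category FS.
Stove-fuel cartridge: boiling point -0.8 °C ≤ 0 °C → Category FG (Flammable Gas).
No segregation rule bars Category FS with Category FG.

Yes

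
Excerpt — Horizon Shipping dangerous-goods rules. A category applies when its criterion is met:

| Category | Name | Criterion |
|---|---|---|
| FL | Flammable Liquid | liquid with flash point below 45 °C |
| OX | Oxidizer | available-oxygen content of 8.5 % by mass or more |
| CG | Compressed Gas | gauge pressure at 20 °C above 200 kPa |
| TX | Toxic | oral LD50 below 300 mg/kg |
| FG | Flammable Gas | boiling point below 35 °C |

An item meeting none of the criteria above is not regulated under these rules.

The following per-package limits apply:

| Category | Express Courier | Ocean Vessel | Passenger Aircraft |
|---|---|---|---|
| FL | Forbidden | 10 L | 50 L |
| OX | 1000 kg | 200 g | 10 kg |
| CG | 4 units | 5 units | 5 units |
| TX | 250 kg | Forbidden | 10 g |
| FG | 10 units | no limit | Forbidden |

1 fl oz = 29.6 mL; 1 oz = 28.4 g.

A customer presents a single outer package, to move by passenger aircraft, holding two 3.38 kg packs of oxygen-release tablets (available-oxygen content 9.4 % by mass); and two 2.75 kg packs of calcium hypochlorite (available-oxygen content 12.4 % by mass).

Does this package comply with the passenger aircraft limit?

Oxygen-release tablets: available-oxygen content 9.4 % by mass ≥ 8.5 % by mass → Category OX (Oxidizer).
Available-oxygen content 12.4 % by mass meets the Category OX criterion (Oxidizer), so the calcium hypochlorite is Category OX.
Category OX net quantity: (two 3.38 kg packs = 6.76 kg) + (two 2.75 kg packs = 5.5 kg) = 12.26 kg.
12.26 kg exceeds the passenger aircraft limit of 10 kg for Category OX.

No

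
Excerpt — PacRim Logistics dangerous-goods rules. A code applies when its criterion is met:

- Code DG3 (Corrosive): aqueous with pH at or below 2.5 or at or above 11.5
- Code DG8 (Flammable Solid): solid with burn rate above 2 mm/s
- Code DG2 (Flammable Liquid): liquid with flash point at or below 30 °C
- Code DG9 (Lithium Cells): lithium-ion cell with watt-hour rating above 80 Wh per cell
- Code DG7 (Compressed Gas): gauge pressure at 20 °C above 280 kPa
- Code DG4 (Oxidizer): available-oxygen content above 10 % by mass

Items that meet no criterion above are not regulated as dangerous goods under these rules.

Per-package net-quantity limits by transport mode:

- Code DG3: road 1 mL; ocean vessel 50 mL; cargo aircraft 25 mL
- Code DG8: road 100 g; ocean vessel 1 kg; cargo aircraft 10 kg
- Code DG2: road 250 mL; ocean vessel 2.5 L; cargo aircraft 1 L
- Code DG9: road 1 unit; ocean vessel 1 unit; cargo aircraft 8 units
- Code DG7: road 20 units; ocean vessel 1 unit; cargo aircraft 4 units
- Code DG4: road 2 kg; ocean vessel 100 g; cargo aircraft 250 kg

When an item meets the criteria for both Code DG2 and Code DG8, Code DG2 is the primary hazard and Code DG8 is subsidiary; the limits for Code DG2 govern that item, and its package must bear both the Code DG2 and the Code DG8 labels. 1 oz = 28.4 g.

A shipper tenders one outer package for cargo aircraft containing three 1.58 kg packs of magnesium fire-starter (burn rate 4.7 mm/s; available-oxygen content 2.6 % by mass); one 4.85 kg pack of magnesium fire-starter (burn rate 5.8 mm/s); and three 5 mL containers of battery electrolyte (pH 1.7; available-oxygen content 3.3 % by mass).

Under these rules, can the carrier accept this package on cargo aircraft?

With burn rate 4.7 mm/s (> 2 mm/s), the magnesium fire-starter falls in Code DG8.
With burn rate 5.8 mm/s (> 2 mm/s), the magnesium fire-starter falls in Code DG8.
With pH 1.7 (≤ 2.5), the battery electrolyte falls in Code DG3.
Total Code DG8: (three 1.58 kg packs = 4.74 kg) + 4.85 kg = 9.59 kg.
9.59 kg is within the cargo aircraft limit of 10 kg for Code DG8.
Code DG3 quantity: three 5 mL containers = 15 mL.
That is within the Code DG3 cargo aircraft limit of 25 mL.
Every hazard code is within its cargo aircraft limit and no segregation rule is violated.

Yes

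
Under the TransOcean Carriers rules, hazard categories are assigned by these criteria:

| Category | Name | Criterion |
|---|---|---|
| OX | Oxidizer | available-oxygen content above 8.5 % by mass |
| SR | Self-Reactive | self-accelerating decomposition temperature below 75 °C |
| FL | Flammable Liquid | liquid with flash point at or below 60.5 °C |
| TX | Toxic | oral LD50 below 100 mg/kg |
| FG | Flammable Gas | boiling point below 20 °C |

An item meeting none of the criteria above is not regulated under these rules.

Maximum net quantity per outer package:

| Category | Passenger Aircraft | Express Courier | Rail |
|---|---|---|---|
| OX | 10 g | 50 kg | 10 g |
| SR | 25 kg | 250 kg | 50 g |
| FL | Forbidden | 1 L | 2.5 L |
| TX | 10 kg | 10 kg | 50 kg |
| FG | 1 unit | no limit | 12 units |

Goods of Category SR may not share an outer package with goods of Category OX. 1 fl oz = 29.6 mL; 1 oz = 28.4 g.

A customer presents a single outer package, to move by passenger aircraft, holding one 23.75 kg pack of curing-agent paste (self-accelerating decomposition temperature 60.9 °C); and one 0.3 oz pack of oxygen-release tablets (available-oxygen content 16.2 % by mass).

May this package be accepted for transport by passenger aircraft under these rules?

No

Curing-agent paste: self-accelerating decomposition temperature 60.9 °C < 75 °C → Category SR (Self-Reactive).
Oxygen-release tablets: available-oxygen content 16.2 % by mass > 8.5 % by mass → Category OX (Oxidizer).
Category SR quantity: 23.75 kg.
23.75 kg ≤ 25 kg (passenger aircraft limit, Category SR) — within limit.
Category OX quantity: one 0.3 oz pack = 8.52 g.
That is within the Category OX passenger aircraft limit of 10 g.
Category SR and Category OX may not share an outer package.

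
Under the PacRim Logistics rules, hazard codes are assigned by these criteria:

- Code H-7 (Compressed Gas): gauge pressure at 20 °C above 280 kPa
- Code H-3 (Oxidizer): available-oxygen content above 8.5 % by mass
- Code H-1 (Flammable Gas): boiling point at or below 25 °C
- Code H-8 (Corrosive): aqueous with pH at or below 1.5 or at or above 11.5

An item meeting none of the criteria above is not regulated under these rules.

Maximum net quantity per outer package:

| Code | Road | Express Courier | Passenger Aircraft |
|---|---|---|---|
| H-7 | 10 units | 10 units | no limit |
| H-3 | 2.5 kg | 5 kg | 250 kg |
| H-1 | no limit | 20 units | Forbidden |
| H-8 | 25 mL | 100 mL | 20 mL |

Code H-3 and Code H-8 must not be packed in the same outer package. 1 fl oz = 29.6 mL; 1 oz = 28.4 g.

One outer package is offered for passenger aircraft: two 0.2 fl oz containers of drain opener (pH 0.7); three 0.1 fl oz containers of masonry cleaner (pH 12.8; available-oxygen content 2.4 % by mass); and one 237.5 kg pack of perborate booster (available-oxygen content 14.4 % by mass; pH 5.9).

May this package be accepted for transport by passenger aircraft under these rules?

No

The drain opener has pH 0.7, which is ≤ 1.5, so it is Code H-8 (Corrosive).
Masonry cleaner: pH 12.8 ≥ 11.5 → Code H-8 (Corrosive).
The perborate booster has available-oxygen content 14.4 % by mass, which is > 8.5 % by mass, so it is Code H-3 (Oxidizer).
Code H-3 quantity: 237.5 kg.
237.5 kg ≤ 250 kg (passenger aircraft limit, Code H-3) — within limit.
Code H-8 net quantity: (two 0.2 fl oz containers = 11.84 mL) + (three 0.1 fl oz containers = 8.88 mL) = 20.72 mL.
20.72 mL > 20 mL (passenger aircraft limit, Code H-8) — over the limit.
Code H-3 and Code H-8 may not share an outer package.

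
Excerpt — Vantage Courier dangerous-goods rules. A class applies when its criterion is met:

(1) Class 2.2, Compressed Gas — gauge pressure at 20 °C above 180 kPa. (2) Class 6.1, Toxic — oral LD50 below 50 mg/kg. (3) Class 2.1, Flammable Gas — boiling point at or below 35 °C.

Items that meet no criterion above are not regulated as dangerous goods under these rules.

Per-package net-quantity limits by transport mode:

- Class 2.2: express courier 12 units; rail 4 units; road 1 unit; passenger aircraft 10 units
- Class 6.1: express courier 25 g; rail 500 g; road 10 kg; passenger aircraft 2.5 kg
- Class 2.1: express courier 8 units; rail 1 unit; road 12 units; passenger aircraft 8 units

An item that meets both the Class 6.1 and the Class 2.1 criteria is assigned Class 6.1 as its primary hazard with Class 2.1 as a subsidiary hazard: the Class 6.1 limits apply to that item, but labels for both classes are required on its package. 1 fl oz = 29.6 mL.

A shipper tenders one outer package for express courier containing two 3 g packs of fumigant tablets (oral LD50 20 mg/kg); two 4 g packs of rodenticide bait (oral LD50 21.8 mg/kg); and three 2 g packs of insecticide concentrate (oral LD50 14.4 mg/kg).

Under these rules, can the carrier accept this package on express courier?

Oral LD50 20 mg/kg meets the Class 6.1 criterion (Toxic), so the fumigant tablets are Class 6.1.
Oral LD50 21.8 mg/kg meets the Class 6.1 criterion (Toxic), so the rodenticide bait is Class 6.1.
Oral LD50 14.4 mg/kg meets the Class 6.1 criterion (Toxic), so the insecticide concentrate is Class 6.1.
Total Class 6.1: (two 3 g packs = 6 g) + (two 4 g packs = 8 g) + (three 2 g packs = 6 g) = 20 g.
20 g is within the express courier limit of 25 g for Class 6.1.

Yes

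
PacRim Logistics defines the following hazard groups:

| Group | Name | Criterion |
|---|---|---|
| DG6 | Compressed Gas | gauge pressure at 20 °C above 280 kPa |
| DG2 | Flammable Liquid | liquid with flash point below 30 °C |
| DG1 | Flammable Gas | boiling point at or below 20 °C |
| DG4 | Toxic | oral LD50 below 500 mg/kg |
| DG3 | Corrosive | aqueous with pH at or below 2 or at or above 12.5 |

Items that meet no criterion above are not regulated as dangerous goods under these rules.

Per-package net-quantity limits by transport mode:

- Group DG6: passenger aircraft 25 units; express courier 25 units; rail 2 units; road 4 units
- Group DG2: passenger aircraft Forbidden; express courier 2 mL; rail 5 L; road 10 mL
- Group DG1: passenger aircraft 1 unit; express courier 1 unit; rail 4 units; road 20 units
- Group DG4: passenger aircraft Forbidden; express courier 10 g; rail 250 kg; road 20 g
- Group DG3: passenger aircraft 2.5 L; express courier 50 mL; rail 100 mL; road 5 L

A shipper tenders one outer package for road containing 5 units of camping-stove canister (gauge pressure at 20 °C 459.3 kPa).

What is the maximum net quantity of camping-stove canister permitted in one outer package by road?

Camping-stove canister: gauge pressure at 20 °C 459.3 kPa > 280 kPa → Group DG6 (Compressed Gas).
The road limit for Group DG6 is 4 units.

4 units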